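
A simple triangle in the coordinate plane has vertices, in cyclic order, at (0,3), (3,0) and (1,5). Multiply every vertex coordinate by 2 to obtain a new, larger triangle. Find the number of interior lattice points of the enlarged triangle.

By the shoelace formula, twice the signed area is |(0·0 − 3·3) + (3·5 − 1·0) + (1·3 − 0·5)| = 9, so the area is 4.5.
The number of boundary lattice points is Σ gcd(|Δx|,|Δy|) = gcd(3,3) + gcd(2,5) + gcd(1,2) = 3+1+1 = 5.
Scaling by 2 multiplies the area by 2² = 4 (so the new area is 18) and multiplies the boundary lattice-point count by 2, giving 10.
By Pick's theorem, the interior count of the dilated polygon is 18 − 10/2 + 1 = 14.

14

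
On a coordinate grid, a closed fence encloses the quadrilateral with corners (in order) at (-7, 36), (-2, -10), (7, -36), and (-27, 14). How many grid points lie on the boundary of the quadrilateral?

6

The number of boundary lattice points is Σ gcd(|Δx|,|Δy|) = gcd(5,46) + gcd(9,26) + gcd(34,50) + gcd(20,22) = 1+1+2+2 = 6.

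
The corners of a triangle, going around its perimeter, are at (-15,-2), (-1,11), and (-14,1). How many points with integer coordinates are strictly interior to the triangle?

14

The shoelace formula gives twice the area as |((-15)·11 − (-1)·(-2)) + ((-1)·1 − (-14)·11) + ((-14)·(-2) − (-15)·1)| = 29, so the area is 14.5.
Along each edge there are gcd(|Δx|,|Δy|)+1 lattice points, so counting each shared vertex once the boundary has gcd(14,13) + gcd(13,10) + gcd(1,3) = 1+1+1 = 3.
Pick's theorem gives I = A − B/2 + 1 = 14.5 − 3/2 + 1 = 14.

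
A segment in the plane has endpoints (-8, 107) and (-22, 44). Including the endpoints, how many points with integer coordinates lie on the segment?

The number of lattice points on a segment between lattice points is gcd(|Δx|,|Δy|) + 1 = gcd(14,63) + 1 = 7 + 1 = 8.

8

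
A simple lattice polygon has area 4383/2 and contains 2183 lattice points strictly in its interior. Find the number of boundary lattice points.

Pick's theorem gives A = I + B/2 − 1, so B = 2(A − I + 1) = 2(4383/2 − 2183 + 1) = 19.

19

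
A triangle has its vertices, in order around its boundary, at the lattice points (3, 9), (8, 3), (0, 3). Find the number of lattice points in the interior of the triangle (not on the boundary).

Using the shoelace formula, 2A = |(3·3 − 8·9) + (8·3 − 0·3) + (0·9 − 3·3)| = 48, so the area is 24.
The number of boundary lattice points is Σ gcd(|Δx|,|Δy|) = gcd(5,6) + gcd(8,0) + gcd(3,6) = 1+8+3 = 12.
Pick's theorem gives I = A − B/2 + 1 = 24 − 12/2 + 1 = 19.

19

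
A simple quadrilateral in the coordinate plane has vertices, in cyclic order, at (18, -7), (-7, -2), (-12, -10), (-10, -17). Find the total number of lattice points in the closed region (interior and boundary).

226

By the shoelace formula, twice the signed area is |[18·(-2) − (-7)·(-7)] + [(-7)·(-10) − (-12)·(-2)] + [(-12)·(-17) − (-10)·(-10)] + [(-10)·(-7) − 18·(-17)]| = 441, so the area is 441/2.
Summing gcd(|Δx|,|Δy|) over the edges gives the boundary count: gcd(25,5) + gcd(5,8) + gcd(2,7) + gcd(28,10) = 5+1+1+2 = 9.
Pick's theorem gives I = A − B/2 + 1 = 441/2 − 9/2 + 1 = 217, so the closed region contains I + B = 217 + 9 = 226 lattice points.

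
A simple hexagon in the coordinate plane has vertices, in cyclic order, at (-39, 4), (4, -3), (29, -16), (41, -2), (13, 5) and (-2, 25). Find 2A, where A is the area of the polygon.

By the shoelace formula, twice the signed area is |[(-39)·(-3) − 4·4] + [4·(-16) − 29·(-3)] + [29·(-2) − 41·(-16)] + [41·5 − 13·(-2)] + [13·25 − (-2)·5] + [(-2)·4 − (-39)·25]| = 2255, so the area is 2255/2.

2255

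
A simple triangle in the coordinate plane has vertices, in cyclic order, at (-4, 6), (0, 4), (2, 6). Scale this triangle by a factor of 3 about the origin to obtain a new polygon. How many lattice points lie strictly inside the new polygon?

By the shoelace formula, twice the signed area is |[(-4)·4 − 0·6] + [0·6 − 2·4] + [2·6 − (-4)·6]| = 12, so the area is 6.
Summing gcd(|Δx|,|Δy|) over the edges gives the boundary count: gcd(4,2) + gcd(2,2) + gcd(6,0) = 2+2+6 = 10.
Scaling by 3 multiplies the area by 3² = 9 (so the new area is 54) and multiplies the boundary lattice-point count by 3, giving 30.
By Pick's theorem, the interior count of the dilated polygon is 54 − 30/2 + 1 = 40.

40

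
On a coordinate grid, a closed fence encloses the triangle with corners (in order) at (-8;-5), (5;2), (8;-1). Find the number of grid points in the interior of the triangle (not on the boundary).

27

The shoelace formula gives twice the area as |((-8)·2 − 5·(-5)) + (5·(-1) − 8·2) + (8·(-5) − (-8)·(-1))| = 60, so the area is 30.
Along each edge there are gcd(|Δx|,|Δy|)+1 lattice points, so counting each shared vertex once the boundary has gcd(13,7) + gcd(3,3) + gcd(16,4) = 1+3+4 = 8.
By Pick's theorem A = I + B/2 − 1, so I = 30 − 8/2 + 1 = 27.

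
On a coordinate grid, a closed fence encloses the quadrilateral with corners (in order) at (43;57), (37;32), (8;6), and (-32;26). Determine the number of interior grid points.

1644

By the shoelace formula, twice the signed area is |[43·32 − 37·57] + [37·6 − 8·32] + [8·26 − (-32)·6] + [(-32)·57 − 43·26]| = 3309, so the area is 1654.5.
The number of boundary lattice points is Σ gcd(|Δx|,|Δy|) = gcd(6,25) + gcd(29,26) + gcd(40,20) + gcd(75,31) = 1+1+20+1 = 23.
By Pick's theorem A = I + B/2 − 1, so I = 1654.5 − 23/2 + 1 = 1644.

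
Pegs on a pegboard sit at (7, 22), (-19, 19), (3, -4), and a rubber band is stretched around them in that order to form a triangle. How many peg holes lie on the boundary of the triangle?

4

Summing gcd(|Δx|,|Δy|) over the edges gives the boundary count: gcd(26,3) + gcd(22,23) + gcd(4,26) = 1+1+2 = 4.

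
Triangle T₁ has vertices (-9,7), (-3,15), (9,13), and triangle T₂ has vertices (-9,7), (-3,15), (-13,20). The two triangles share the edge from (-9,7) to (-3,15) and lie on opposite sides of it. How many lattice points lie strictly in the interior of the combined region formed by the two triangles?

The union is the simple quadrilateral with vertices (-9,7), (9,13), (-3,15), (-13,20) in order.
Using the shoelace formula, 2A = |[(-9)·13 − 9·7] + [9·15 − (-3)·13] + [(-3)·20 − (-13)·15] + [(-13)·7 − (-9)·20]| = 218, so the area is 109.
Along each edge there are gcd(|Δx|,|Δy|)+1 lattice points, so counting each shared vertex once the boundary has gcd(18,6) + gcd(12,2) + gcd(10,5) + gcd(4,13) = 6+2+5+1 = 14.
By Pick's theorem I = A − B/2 + 1 = 109 − 14/2 + 1 = 103.

103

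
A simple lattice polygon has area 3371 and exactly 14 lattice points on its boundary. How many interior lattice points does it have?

3365

Pick's theorem A = I + B/2 − 1 rearranges to I = A − B/2 + 1 = 3371 − 14/2 + 1 = 3365.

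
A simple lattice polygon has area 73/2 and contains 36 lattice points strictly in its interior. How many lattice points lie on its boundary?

Pick's theorem gives A = I + B/2 − 1, so B = 2(A − I + 1) = 2(73/2 − 36 + 1) = 3.

3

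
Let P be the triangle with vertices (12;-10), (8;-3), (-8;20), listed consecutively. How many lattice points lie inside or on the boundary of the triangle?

17

The shoelace formula gives twice the area as |(12·(-3) − 8·(-10)) + (8·20 − (-8)·(-3)) + ((-8)·(-10) − 12·20)| = 20, so the area is 10.
Along each edge there are gcd(|Δx|,|Δy|)+1 lattice points, so counting each shared vertex once the boundary has gcd(4,7) + gcd(16,23) + gcd(20,30) = 1+1+10 = 12.
Pick's theorem gives I = A − B/2 + 1 = 10 − 12/2 + 1 = 5, so the closed region contains I + B = 5 + 12 = 17 lattice points.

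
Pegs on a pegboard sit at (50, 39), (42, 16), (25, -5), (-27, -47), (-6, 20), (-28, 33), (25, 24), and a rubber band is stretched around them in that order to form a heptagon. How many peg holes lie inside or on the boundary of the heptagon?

2477

By the shoelace formula, twice the signed area is |[50·16 − 42·39] + [42·(-5) − 25·16] + [25·(-47) − (-27)·(-5)] + [(-27)·20 − (-6)·(-47)] + [(-6)·33 − (-28)·20] + [(-28)·24 − 25·33] + [25·39 − 50·24]| = 4940, so the area is 2470.
Along each edge there are gcd(|Δx|,|Δy|)+1 lattice points, so counting each shared vertex once the boundary has gcd(8,23) + gcd(17,21) + gcd(52,42) + gcd(21,67) + gcd(22,13) + gcd(53,9) + gcd(25,15) = 1+1+2+1+1+1+5 = 12.
Pick's theorem gives I = A − B/2 + 1 = 2470 − 12/2 + 1 = 2465, so the closed region contains I + B = 2465 + 12 = 2477 lattice points.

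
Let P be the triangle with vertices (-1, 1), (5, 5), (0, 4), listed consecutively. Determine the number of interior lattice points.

Using the shoelace formula, 2A = |((-1)·5 − 5·1) + (5·4 − 0·5) + (0·1 − (-1)·4)| = 14, so the area is 7.
Along each edge there are gcd(|Δx|,|Δy|)+1 lattice points, so counting each shared vertex once the boundary has gcd(6,4) + gcd(5,1) + gcd(1,3) = 2+1+1 = 4.
By Pick's theorem A = I + B/2 − 1, so I = 7 − 4/2 + 1 = 6.

6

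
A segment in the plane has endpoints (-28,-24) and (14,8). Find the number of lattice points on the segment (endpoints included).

3

The number of lattice points on a segment between lattice points is gcd(|Δx|,|Δy|) + 1 = gcd(42,32) + 1 = 2 + 1 = 3.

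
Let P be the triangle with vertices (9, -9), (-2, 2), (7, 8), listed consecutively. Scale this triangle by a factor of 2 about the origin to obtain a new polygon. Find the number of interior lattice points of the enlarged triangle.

By the shoelace formula, twice the signed area is |[9·2 − (-2)·(-9)] + [(-2)·8 − 7·2] + [7·(-9) − 9·8]| = 165, so the area is 82.5.
The number of boundary lattice points is Σ gcd(|Δx|,|Δy|) = gcd(11,11) + gcd(9,6) + gcd(2,17) = 11+3+1 = 15.
Scaling by 2 multiplies the area by 2² = 4 (so the new area is 330) and multiplies the boundary lattice-point count by 2, giving 30.
By Pick's theorem, the interior count of the dilated polygon is 330 − 30/2 + 1 = 316.

316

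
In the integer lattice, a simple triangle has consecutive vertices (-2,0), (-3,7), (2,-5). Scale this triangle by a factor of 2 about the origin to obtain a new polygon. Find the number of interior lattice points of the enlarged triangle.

By the shoelace formula, twice the signed area is |[(-2)·7 − (-3)·0] + [(-3)·(-5) − 2·7] + [2·0 − (-2)·(-5)]| = 23, so the area is 23/2.
The number of boundary lattice points is Σ gcd(|Δx|,|Δy|) = gcd(1,7) + gcd(5,12) + gcd(4,5) = 1+1+1 = 3.
Scaling by 2 multiplies the area by 2² = 4 (so the new area is 46) and multiplies the boundary lattice-point count by 2, giving 6.
By Pick's theorem, the interior count of the dilated polygon is 46 − 6/2 + 1 = 44.

44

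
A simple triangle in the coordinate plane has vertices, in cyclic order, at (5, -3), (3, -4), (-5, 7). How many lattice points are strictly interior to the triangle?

10

The shoelace formula gives twice the area as |(5·(-4) − 3·(-3)) + (3·7 − (-5)·(-4)) + ((-5)·(-3) − 5·7)| = 30, so the area is 15.
The number of boundary lattice points is Σ gcd(|Δx|,|Δy|) = gcd(2,1) + gcd(8,11) + gcd(10,10) = 1+1+10 = 12.
Pick's theorem gives I = A − B/2 + 1 = 15 − 12/2 + 1 = 10.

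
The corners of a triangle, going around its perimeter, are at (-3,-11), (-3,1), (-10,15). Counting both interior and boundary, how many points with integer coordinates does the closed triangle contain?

53

By the shoelace formula, twice the signed area is |[(-3)·1 − (-3)·(-11)] + [(-3)·15 − (-10)·1] + [(-10)·(-11) − (-3)·15]| = 84, so the area is 42.
Along each edge there are gcd(|Δx|,|Δy|)+1 lattice points, so counting each shared vertex once the boundary has gcd(0,12) + gcd(7,14) + gcd(7,26) = 12+7+1 = 20.
Pick's theorem gives I = A − B/2 + 1 = 42 − 20/2 + 1 = 33, so the closed region contains I + B = 33 + 20 = 53 lattice points.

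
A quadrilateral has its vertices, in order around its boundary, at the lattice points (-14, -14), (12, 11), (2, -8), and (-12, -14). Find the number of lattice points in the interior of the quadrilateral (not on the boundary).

126

The shoelace formula gives twice the area as |[(-14)·11 − 12·(-14)] + [12·(-8) − 2·11] + [2·(-14) − (-12)·(-8)] + [(-12)·(-14) − (-14)·(-14)]| = 256, so the area is 128.
Along each edge there are gcd(|Δx|,|Δy|)+1 lattice points, so counting each shared vertex once the boundary has gcd(26,25) + gcd(10,19) + gcd(14,6) + gcd(2,0) = 1+1+2+2 = 6.
By Pick's theorem A = I + B/2 − 1, so I = 128 − 6/2 + 1 = 126.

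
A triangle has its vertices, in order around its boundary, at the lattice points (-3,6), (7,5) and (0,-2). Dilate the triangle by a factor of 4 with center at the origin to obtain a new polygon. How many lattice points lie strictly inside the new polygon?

599

The shoelace formula gives twice the area as |((-3)·5 − 7·6) + (7·(-2) − 0·5) + (0·6 − (-3)·(-2))| = 77, so the area is 38.5.
Summing gcd(|Δx|,|Δy|) over the edges gives the boundary count: gcd(10,1) + gcd(7,7) + gcd(3,8) = 1+7+1 = 9.
Scaling by 4 multiplies the area by 4² = 16 (so the new area is 616) and multiplies the boundary lattice-point count by 4, giving 36.
By Pick's theorem, the interior count of the dilated polygon is 616 − 36/2 + 1 = 599.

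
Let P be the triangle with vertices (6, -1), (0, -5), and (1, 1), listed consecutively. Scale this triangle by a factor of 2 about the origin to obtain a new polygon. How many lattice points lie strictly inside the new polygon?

61

Using the shoelace formula, 2A = |[6·(-5) − 0·(-1)] + [0·1 − 1·(-5)] + [1·(-1) − 6·1]| = 32, so the area is 16.
Summing gcd(|Δx|,|Δy|) over the edges gives the boundary count: gcd(6,4) + gcd(1,6) + gcd(5,2) = 2+1+1 = 4.
Scaling by 2 multiplies the area by 2² = 4 (so the new area is 64) and multiplies the boundary lattice-point count by 2, giving 8.
By Pick's theorem, the interior count of the dilated polygon is 64 − 8/2 + 1 = 61.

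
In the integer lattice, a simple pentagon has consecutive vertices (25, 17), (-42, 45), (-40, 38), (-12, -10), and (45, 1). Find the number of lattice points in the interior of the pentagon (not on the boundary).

By the shoelace formula, twice the signed area is |[25·45 − (-42)·17] + [(-42)·38 − (-40)·45] + [(-40)·(-10) − (-12)·38] + [(-12)·1 − 45·(-10)] + [45·17 − 25·1]| = 4077, so the area is 2038.5.
Summing gcd(|Δx|,|Δy|) over the edges gives the boundary count: gcd(67,28) + gcd(2,7) + gcd(28,48) + gcd(57,11) + gcd(20,16) = 1+1+4+1+4 = 11.
By Pick's theorem A = I + B/2 − 1, so I = 2038.5 − 11/2 + 1 = 2034.

2034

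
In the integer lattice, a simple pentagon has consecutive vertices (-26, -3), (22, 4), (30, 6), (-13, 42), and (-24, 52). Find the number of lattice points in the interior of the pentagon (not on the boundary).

By the shoelace formula, twice the signed area is |[(-26)·4 − 22·(-3)] + [22·6 − 30·4] + [30·42 − (-13)·6] + [(-13)·52 − (-24)·42] + [(-24)·(-3) − (-26)·52]| = 3068, so the area is 1534.
Summing gcd(|Δx|,|Δy|) over the edges gives the boundary count: gcd(48,7) + gcd(8,2) + gcd(43,36) + gcd(11,10) + gcd(2,55) = 1+2+1+1+1 = 6.
By Pick's theorem A = I + B/2 − 1, so I = 1534 − 6/2 + 1 = 1532.

1532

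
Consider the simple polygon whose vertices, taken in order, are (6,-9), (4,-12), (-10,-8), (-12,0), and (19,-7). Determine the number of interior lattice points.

162

By the shoelace formula, twice the signed area is |[6·(-12) − 4·(-9)] + [4·(-8) − (-10)·(-12)] + [(-10)·0 − (-12)·(-8)] + [(-12)·(-7) − 19·0] + [19·(-9) − 6·(-7)]| = 329, so the area is 329/2.
Along each edge there are gcd(|Δx|,|Δy|)+1 lattice points, so counting each shared vertex once the boundary has gcd(2,3) + gcd(14,4) + gcd(2,8) + gcd(31,7) + gcd(13,2) = 1+2+2+1+1 = 7.
Pick's theorem gives I = A − B/2 + 1 = 329/2 − 7/2 + 1 = 162.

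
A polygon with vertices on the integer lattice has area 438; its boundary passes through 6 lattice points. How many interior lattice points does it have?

436

From Pick's theorem, I = A − B/2 + 1 = 438 − 6/2 + 1 = 436.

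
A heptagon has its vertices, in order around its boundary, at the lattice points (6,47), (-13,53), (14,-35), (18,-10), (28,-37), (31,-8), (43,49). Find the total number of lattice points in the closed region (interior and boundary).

The shoelace formula gives twice the area as |[6·53 − (-13)·47] + [(-13)·(-35) − 14·53] + [14·(-10) − 18·(-35)] + [18·(-37) − 28·(-10)] + [28·(-8) − 31·(-37)] + [31·49 − 43·(-8)] + [43·47 − 6·49]| = 5259, so the area is 2629.5.
The number of boundary lattice points is Σ gcd(|Δx|,|Δy|) = gcd(19,6) + gcd(27,88) + gcd(4,25) + gcd(10,27) + gcd(3,29) + gcd(12,57) + gcd(37,2) = 1+1+1+1+1+3+1 = 9.
Pick's theorem gives I = A − B/2 + 1 = 2629.5 − 9/2 + 1 = 2626, so the closed region contains I + B = 2626 + 9 = 2635 lattice points.

2635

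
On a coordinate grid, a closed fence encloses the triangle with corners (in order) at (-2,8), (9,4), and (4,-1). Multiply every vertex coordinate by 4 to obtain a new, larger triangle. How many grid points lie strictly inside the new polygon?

The shoelace formula gives twice the area as |[(-2)·4 − 9·8] + [9·(-1) − 4·4] + [4·8 − (-2)·(-1)]| = 75, so the area is 75/2.
The number of boundary lattice points is Σ gcd(|Δx|,|Δy|) = gcd(11,4) + gcd(5,5) + gcd(6,9) = 1+5+3 = 9.
Scaling by 4 multiplies the area by 4² = 16 (so the new area is 600) and multiplies the boundary lattice-point count by 4, giving 36.
By Pick's theorem, the interior count of the dilated polygon is 600 − 36/2 + 1 = 583.

583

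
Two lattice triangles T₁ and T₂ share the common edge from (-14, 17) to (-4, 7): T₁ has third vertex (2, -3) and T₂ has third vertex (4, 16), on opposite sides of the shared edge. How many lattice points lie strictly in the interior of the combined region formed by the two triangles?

The union is the simple quadrilateral with vertices (-14, 17), (2, -3), (-4, 7), (4, 16) in order.
The shoelace formula gives twice the area as |[(-14)·(-3) − 2·17] + [2·7 − (-4)·(-3)] + [(-4)·16 − 4·7] + [4·17 − (-14)·16]| = 210, so the area is 105.
Summing gcd(|Δx|,|Δy|) over the edges gives the boundary count: gcd(16,20) + gcd(6,10) + gcd(8,9) + gcd(18,1) = 4+2+1+1 = 8.
By Pick's theorem I = A − B/2 + 1 = 105 − 8/2 + 1 = 102.

102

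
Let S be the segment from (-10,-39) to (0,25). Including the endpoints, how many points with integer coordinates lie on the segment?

3

The number of lattice points on a segment between lattice points is gcd(|Δx|,|Δy|) + 1 = gcd(10,64) + 1 = 2 + 1 = 3.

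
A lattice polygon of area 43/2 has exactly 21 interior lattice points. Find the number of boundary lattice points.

3

Pick's theorem gives A = I + B/2 − 1, so B = 2(A − I + 1) = 2(43/2 − 21 + 1) = 3.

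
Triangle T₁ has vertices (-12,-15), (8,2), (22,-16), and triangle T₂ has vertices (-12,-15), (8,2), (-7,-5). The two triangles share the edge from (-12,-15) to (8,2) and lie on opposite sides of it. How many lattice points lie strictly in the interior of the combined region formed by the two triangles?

353

The union is the simple quadrilateral with vertices (-12,-15), (22,-16), (8,2), (-7,-5) in order.
Using the shoelace formula, 2A = |((-12)·(-16) − 22·(-15)) + (22·2 − 8·(-16)) + (8·(-5) − (-7)·2) + ((-7)·(-15) − (-12)·(-5))| = 713, so the area is 356.5.
Along each edge there are gcd(|Δx|,|Δy|)+1 lattice points, so counting each shared vertex once the boundary has gcd(34,1) + gcd(14,18) + gcd(15,7) + gcd(5,10) = 1+2+1+5 = 9.
By Pick's theorem I = A − B/2 + 1 = 356.5 − 9/2 + 1 = 353.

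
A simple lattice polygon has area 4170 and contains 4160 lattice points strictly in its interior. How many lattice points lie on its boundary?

22

Pick's theorem gives A = I + B/2 − 1, so B = 2(A − I + 1) = 2(4170 − 4160 + 1) = 22.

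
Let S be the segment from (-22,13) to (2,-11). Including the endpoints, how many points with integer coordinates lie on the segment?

The number of lattice points on a segment between lattice points is gcd(|Δx|,|Δy|) + 1 = gcd(24,24) + 1 = 24 + 1 = 25.

25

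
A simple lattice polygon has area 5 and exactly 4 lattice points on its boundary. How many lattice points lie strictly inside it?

Pick's theorem A = I + B/2 − 1 rearranges to I = A − B/2 + 1 = 5 − 4/2 + 1 = 4.

4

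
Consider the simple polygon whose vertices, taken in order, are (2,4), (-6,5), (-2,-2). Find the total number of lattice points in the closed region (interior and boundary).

29

By the shoelace formula, twice the signed area is |[2·5 − (-6)·4] + [(-6)·(-2) − (-2)·5] + [(-2)·4 − 2·(-2)]| = 52, so the area is 26.
The number of boundary lattice points is Σ gcd(|Δx|,|Δy|) = gcd(8,1) + gcd(4,7) + gcd(4,6) = 1+1+2 = 4.
Pick's theorem gives I = A − B/2 + 1 = 26 − 4/2 + 1 = 25, so the closed region contains I + B = 25 + 4 = 29 lattice points.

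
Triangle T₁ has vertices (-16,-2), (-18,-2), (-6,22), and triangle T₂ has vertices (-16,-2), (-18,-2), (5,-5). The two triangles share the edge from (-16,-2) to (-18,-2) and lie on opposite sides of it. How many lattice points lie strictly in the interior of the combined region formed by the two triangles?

19

The union is the simple quadrilateral with vertices (-16,-2), (-6,22), (-18,-2), (5,-5) in order.
The shoelace formula gives twice the area as |[(-16)·22 − (-6)·(-2)] + [(-6)·(-2) − (-18)·22] + [(-18)·(-5) − 5·(-2)] + [5·(-2) − (-16)·(-5)]| = 54, so the area is 27.
Along each edge there are gcd(|Δx|,|Δy|)+1 lattice points, so counting each shared vertex once the boundary has gcd(10,24) + gcd(12,24) + gcd(23,3) + gcd(21,3) = 2+12+1+3 = 18.
By Pick's theorem I = A − B/2 + 1 = 27 − 18/2 + 1 = 19.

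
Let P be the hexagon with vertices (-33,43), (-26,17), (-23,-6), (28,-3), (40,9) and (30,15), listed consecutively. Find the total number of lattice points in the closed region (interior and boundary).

1928

The shoelace formula gives twice the area as |[(-33)·17 − (-26)·43] + [(-26)·(-6) − (-23)·17] + [(-23)·(-3) − 28·(-6)] + [28·9 − 40·(-3)] + [40·15 − 30·9] + [30·43 − (-33)·15]| = 3828, so the area is 1914.
Along each edge there are gcd(|Δx|,|Δy|)+1 lattice points, so counting each shared vertex once the boundary has gcd(7,26) + gcd(3,23) + gcd(51,3) + gcd(12,12) + gcd(10,6) + gcd(63,28) = 1+1+3+12+2+7 = 26.
Pick's theorem gives I = A − B/2 + 1 = 1914 − 26/2 + 1 = 1902, so the closed region contains I + B = 1902 + 26 = 1928 lattice points.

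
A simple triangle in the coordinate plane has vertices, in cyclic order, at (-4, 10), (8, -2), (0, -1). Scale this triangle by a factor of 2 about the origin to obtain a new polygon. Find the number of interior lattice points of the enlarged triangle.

Using the shoelace formula, 2A = |((-4)·(-2) − 8·10) + (8·(-1) − 0·(-2)) + (0·10 − (-4)·(-1))| = 84, so the area is 42.
Summing gcd(|Δx|,|Δy|) over the edges gives the boundary count: gcd(12,12) + gcd(8,1) + gcd(4,11) = 12+1+1 = 14.
Scaling by 2 multiplies the area by 2² = 4 (so the new area is 168) and multiplies the boundary lattice-point count by 2, giving 28.
By Pick's theorem, the interior count of the dilated polygon is 168 − 28/2 + 1 = 155.

155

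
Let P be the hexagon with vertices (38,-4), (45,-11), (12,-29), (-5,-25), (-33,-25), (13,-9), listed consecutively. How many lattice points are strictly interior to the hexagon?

By the shoelace formula, twice the signed area is |(38·(-11) − 45·(-4)) + (45·(-29) − 12·(-11)) + (12·(-25) − (-5)·(-29)) + ((-5)·(-25) − (-33)·(-25)) + ((-33)·(-9) − 13·(-25)) + (13·(-4) − 38·(-9))| = 1644, so the area is 822.
The number of boundary lattice points is Σ gcd(|Δx|,|Δy|) = gcd(7,7) + gcd(33,18) + gcd(17,4) + gcd(28,0) + gcd(46,16) + gcd(25,5) = 7+3+1+28+2+5 = 46.
By Pick's theorem A = I + B/2 − 1, so I = 822 − 46/2 + 1 = 800.

800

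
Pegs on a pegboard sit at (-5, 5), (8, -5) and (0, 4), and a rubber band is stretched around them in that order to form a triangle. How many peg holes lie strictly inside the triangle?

Using the shoelace formula, 2A = |((-5)·(-5) − 8·5) + (8·4 − 0·(-5)) + (0·5 − (-5)·4)| = 37, so the area is 37/2.
The number of boundary lattice points is Σ gcd(|Δx|,|Δy|) = gcd(13,10) + gcd(8,9) + gcd(5,1) = 1+1+1 = 3.
Pick's theorem gives I = A − B/2 + 1 = 37/2 − 3/2 + 1 = 18.

18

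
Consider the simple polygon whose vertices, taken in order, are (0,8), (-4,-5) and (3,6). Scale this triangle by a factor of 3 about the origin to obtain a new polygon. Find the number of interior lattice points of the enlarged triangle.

208

The shoelace formula gives twice the area as |(0·(-5) − (-4)·8) + ((-4)·6 − 3·(-5)) + (3·8 − 0·6)| = 47, so the area is 23.5.
Summing gcd(|Δx|,|Δy|) over the edges gives the boundary count: gcd(4,13) + gcd(7,11) + gcd(3,2) = 1+1+1 = 3.
Scaling by 3 multiplies the area by 3² = 9 (so the new area is 211.5) and multiplies the boundary lattice-point count by 3, giving 9.
By Pick's theorem, the interior count of the dilated polygon is 211.5 − 9/2 + 1 = 208.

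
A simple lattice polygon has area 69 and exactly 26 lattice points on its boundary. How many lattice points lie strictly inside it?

57

Pick's theorem A = I + B/2 − 1 rearranges to I = A − B/2 + 1 = 69 − 26/2 + 1 = 57.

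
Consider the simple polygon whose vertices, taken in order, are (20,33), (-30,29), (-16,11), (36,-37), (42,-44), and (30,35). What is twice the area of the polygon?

4950

Using the shoelace formula, 2A = |[20·29 − (-30)·33] + [(-30)·11 − (-16)·29] + [(-16)·(-37) − 36·11] + [36·(-44) − 42·(-37)] + [42·35 − 30·(-44)] + [30·33 − 20·35]| = 4950, so the area is 2475.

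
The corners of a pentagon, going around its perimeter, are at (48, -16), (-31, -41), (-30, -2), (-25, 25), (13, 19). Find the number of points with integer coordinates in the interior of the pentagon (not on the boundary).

By the shoelace formula, twice the signed area is |(48·(-41) − (-31)·(-16)) + ((-31)·(-2) − (-30)·(-41)) + ((-30)·25 − (-25)·(-2)) + ((-25)·19 − 13·25) + (13·(-16) − 48·19)| = 6352, so the area is 3176.
Summing gcd(|Δx|,|Δy|) over the edges gives the boundary count: gcd(79,25) + gcd(1,39) + gcd(5,27) + gcd(38,6) + gcd(35,35) = 1+1+1+2+35 = 40.
Pick's theorem gives I = A − B/2 + 1 = 3176 − 40/2 + 1 = 3157.

3157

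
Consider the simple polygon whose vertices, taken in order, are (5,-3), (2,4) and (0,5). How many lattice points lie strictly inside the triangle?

The shoelace formula gives twice the area as |[5·4 − 2·(-3)] + [2·5 − 0·4] + [0·(-3) − 5·5]| = 11, so the area is 5.5.
Along each edge there are gcd(|Δx|,|Δy|)+1 lattice points, so counting each shared vertex once the boundary has gcd(3,7) + gcd(2,1) + gcd(5,8) = 1+1+1 = 3.
Pick's theorem gives I = A − B/2 + 1 = 5.5 − 3/2 + 1 = 5.

5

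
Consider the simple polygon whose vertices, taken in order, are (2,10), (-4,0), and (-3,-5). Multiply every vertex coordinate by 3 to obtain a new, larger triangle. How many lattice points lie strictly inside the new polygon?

169

The shoelace formula gives twice the area as |[2·0 − (-4)·10] + [(-4)·(-5) − (-3)·0] + [(-3)·10 − 2·(-5)]| = 40, so the area is 20.
Summing gcd(|Δx|,|Δy|) over the edges gives the boundary count: gcd(6,10) + gcd(1,5) + gcd(5,15) = 2+1+5 = 8.
Scaling by 3 multiplies the area by 3² = 9 (so the new area is 180) and multiplies the boundary lattice-point count by 3, giving 24.
By Pick's theorem, the interior count of the dilated polygon is 180 − 24/2 + 1 = 169.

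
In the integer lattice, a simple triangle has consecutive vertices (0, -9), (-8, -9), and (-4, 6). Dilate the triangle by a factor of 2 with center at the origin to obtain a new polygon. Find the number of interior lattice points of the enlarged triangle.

By the shoelace formula, twice the signed area is |(0·(-9) − (-8)·(-9)) + ((-8)·6 − (-4)·(-9)) + ((-4)·(-9) − 0·6)| = 120, so the area is 60.
Along each edge there are gcd(|Δx|,|Δy|)+1 lattice points, so counting each shared vertex once the boundary has gcd(8,0) + gcd(4,15) + gcd(4,15) = 8+1+1 = 10.
Scaling by 2 multiplies the area by 2² = 4 (so the new area is 240) and multiplies the boundary lattice-point count by 2, giving 20.
By Pick's theorem, the interior count of the dilated polygon is 240 − 20/2 + 1 = 231.

231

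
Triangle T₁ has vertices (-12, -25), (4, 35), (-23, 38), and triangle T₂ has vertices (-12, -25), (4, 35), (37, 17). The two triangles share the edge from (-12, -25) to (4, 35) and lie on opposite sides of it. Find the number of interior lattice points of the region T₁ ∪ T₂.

The union is the simple quadrilateral with vertices (-12, -25), (-23, 38), (4, 35), (37, 17) in order.
By the shoelace formula, twice the signed area is |((-12)·38 − (-23)·(-25)) + ((-23)·35 − 4·38) + (4·17 − 37·35) + (37·(-25) − (-12)·17)| = 3936, so the area is 1968.
Along each edge there are gcd(|Δx|,|Δy|)+1 lattice points, so counting each shared vertex once the boundary has gcd(11,63) + gcd(27,3) + gcd(33,18) + gcd(49,42) = 1+3+3+7 = 14.
By Pick's theorem I = A − B/2 + 1 = 1968 − 14/2 + 1 = 1962.

1962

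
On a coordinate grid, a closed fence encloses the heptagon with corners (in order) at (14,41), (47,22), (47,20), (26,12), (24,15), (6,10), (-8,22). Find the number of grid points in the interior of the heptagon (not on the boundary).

Using the shoelace formula, 2A = |(14·22 − 47·41) + (47·20 − 47·22) + (47·12 − 26·20) + (26·15 − 24·12) + (24·10 − 6·15) + (6·22 − (-8)·10) + ((-8)·41 − 14·22)| = 1841, so the area is 920.5.
The number of boundary lattice points is Σ gcd(|Δx|,|Δy|) = gcd(33,19) + gcd(0,2) + gcd(21,8) + gcd(2,3) + gcd(18,5) + gcd(14,12) + gcd(22,19) = 1+2+1+1+1+2+1 = 9.
Pick's theorem gives I = A − B/2 + 1 = 920.5 − 9/2 + 1 = 917.

917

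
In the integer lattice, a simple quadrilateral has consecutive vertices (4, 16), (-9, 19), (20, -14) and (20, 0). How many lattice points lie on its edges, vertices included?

32

The number of boundary lattice points is Σ gcd(|Δx|,|Δy|) = gcd(13,3) + gcd(29,33) + gcd(0,14) + gcd(16,16) = 1+1+14+16 = 32.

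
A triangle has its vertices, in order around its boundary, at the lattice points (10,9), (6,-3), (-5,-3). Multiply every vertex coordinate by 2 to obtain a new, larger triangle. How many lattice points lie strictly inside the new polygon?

Using the shoelace formula, 2A = |[10·(-3) − 6·9] + [6·(-3) − (-5)·(-3)] + [(-5)·9 − 10·(-3)]| = 132, so the area is 66.
Summing gcd(|Δx|,|Δy|) over the edges gives the boundary count: gcd(4,12) + gcd(11,0) + gcd(15,12) = 4+11+3 = 18.
Scaling by 2 multiplies the area by 2² = 4 (so the new area is 264) and multiplies the boundary lattice-point count by 2, giving 36.
By Pick's theorem, the interior count of the dilated polygon is 264 − 36/2 + 1 = 247.

247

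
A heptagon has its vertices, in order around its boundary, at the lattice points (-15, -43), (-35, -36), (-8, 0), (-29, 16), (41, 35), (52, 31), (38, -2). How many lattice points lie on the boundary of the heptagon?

15

Summing gcd(|Δx|,|Δy|) over the edges gives the boundary count: gcd(20,7) + gcd(27,36) + gcd(21,16) + gcd(70,19) + gcd(11,4) + gcd(14,33) + gcd(53,41) = 1+9+1+1+1+1+1 = 15.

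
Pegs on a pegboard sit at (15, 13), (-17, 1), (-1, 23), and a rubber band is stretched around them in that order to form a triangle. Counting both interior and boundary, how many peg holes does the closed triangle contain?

By the shoelace formula, twice the signed area is |[15·1 − (-17)·13] + [(-17)·23 − (-1)·1] + [(-1)·13 − 15·23]| = 512, so the area is 256.
The number of boundary lattice points is Σ gcd(|Δx|,|Δy|) = gcd(32,12) + gcd(16,22) + gcd(16,10) = 4+2+2 = 8.
Pick's theorem gives I = A − B/2 + 1 = 256 − 8/2 + 1 = 253, so the closed region contains I + B = 253 + 8 = 261 lattice points.

261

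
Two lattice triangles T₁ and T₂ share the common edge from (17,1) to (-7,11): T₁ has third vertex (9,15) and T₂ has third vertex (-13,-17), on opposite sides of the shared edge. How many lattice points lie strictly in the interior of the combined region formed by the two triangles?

488

The union is the simple quadrilateral with vertices (17,1), (9,15), (-7,11), (-13,-17) in order.
The shoelace formula gives twice the area as |(17·15 − 9·1) + (9·11 − (-7)·15) + ((-7)·(-17) − (-13)·11) + ((-13)·1 − 17·(-17))| = 988, so the area is 494.
Summing gcd(|Δx|,|Δy|) over the edges gives the boundary count: gcd(8,14) + gcd(16,4) + gcd(6,28) + gcd(30,18) = 2+4+2+6 = 14.
By Pick's theorem I = A − B/2 + 1 = 494 − 14/2 + 1 = 488.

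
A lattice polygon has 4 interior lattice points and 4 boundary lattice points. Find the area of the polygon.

5

Pick's theorem states A = I + B/2 − 1, so A = 4 + 4/2 − 1 = 5.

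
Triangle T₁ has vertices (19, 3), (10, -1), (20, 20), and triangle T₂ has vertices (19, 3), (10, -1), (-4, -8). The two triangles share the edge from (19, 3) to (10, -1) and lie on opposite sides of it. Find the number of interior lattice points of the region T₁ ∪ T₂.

The union is the simple quadrilateral with vertices (19, 3), (20, 20), (10, -1), (-4, -8) in order.
Using the shoelace formula, 2A = |(19·20 − 20·3) + (20·(-1) − 10·20) + (10·(-8) − (-4)·(-1)) + ((-4)·3 − 19·(-8))| = 156, so the area is 78.
Summing gcd(|Δx|,|Δy|) over the edges gives the boundary count: gcd(1,17) + gcd(10,21) + gcd(14,7) + gcd(23,11) = 1+1+7+1 = 10.
By Pick's theorem I = A − B/2 + 1 = 78 − 10/2 + 1 = 74.

74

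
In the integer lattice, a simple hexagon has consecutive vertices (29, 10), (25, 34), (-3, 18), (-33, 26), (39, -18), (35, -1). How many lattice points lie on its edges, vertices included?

16

Along each edge there are gcd(|Δx|,|Δy|)+1 lattice points, so counting each shared vertex once the boundary has gcd(4,24) + gcd(28,16) + gcd(30,8) + gcd(72,44) + gcd(4,17) + gcd(6,11) = 4+4+2+4+1+1 = 16.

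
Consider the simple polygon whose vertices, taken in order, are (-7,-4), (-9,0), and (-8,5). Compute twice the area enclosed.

14

The shoelace formula gives twice the area as |[(-7)·0 − (-9)·(-4)] + [(-9)·5 − (-8)·0] + [(-8)·(-4) − (-7)·5]| = 14, so the area is 7.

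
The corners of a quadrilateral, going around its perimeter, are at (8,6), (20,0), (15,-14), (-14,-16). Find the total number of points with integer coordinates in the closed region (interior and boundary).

412

By the shoelace formula, twice the signed area is |(8·0 − 20·6) + (20·(-14) − 15·0) + (15·(-16) − (-14)·(-14)) + ((-14)·6 − 8·(-16))| = 792, so the area is 396.
The number of boundary lattice points is Σ gcd(|Δx|,|Δy|) = gcd(12,6) + gcd(5,14) + gcd(29,2) + gcd(22,22) = 6+1+1+22 = 30.
Pick's theorem gives I = A − B/2 + 1 = 396 − 30/2 + 1 = 382, so the closed region contains I + B = 382 + 30 = 412 lattice points.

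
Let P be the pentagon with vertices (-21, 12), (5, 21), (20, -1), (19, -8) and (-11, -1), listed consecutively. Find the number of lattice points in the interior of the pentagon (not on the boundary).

Using the shoelace formula, 2A = |((-21)·21 − 5·12) + (5·(-1) − 20·21) + (20·(-8) − 19·(-1)) + (19·(-1) − (-11)·(-8)) + ((-11)·12 − (-21)·(-1))| = 1327, so the area is 1327/2.
Along each edge there are gcd(|Δx|,|Δy|)+1 lattice points, so counting each shared vertex once the boundary has gcd(26,9) + gcd(15,22) + gcd(1,7) + gcd(30,7) + gcd(10,13) = 1+1+1+1+1 = 5.
Pick's theorem gives I = A − B/2 + 1 = 1327/2 − 5/2 + 1 = 662.

662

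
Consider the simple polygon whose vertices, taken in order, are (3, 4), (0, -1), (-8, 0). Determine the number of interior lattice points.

Using the shoelace formula, 2A = |(3·(-1) − 0·4) + (0·0 − (-8)·(-1)) + ((-8)·4 − 3·0)| = 43, so the area is 43/2.
Summing gcd(|Δx|,|Δy|) over the edges gives the boundary count: gcd(3,5) + gcd(8,1) + gcd(11,4) = 1+1+1 = 3.
By Pick's theorem A = I + B/2 − 1, so I = 43/2 − 3/2 + 1 = 21.

21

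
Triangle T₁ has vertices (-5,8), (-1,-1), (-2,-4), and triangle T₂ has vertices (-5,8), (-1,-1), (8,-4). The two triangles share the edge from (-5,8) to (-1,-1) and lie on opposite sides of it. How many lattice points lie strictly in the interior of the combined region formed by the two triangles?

The union is the simple quadrilateral with vertices (-5,8), (-2,-4), (-1,-1), (8,-4) in order.
The shoelace formula gives twice the area as |[(-5)·(-4) − (-2)·8] + [(-2)·(-1) − (-1)·(-4)] + [(-1)·(-4) − 8·(-1)] + [8·8 − (-5)·(-4)]| = 90, so the area is 45.
Summing gcd(|Δx|,|Δy|) over the edges gives the boundary count: gcd(3,12) + gcd(1,3) + gcd(9,3) + gcd(13,12) = 3+1+3+1 = 8.
By Pick's theorem I = A − B/2 + 1 = 45 − 8/2 + 1 = 42.

42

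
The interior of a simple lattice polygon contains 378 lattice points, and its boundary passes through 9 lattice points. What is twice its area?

By Pick's theorem, A = I + B/2 − 1 = 378 + 9/2 − 1 = 763/2.
Hence 2A = 763.

763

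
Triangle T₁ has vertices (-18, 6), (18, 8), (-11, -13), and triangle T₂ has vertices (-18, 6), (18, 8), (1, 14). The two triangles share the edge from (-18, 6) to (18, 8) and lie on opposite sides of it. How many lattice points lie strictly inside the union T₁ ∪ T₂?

473

The union is the simple quadrilateral with vertices (-18, 6), (-11, -13), (18, 8), (1, 14) in order.
The shoelace formula gives twice the area as |((-18)·(-13) − (-11)·6) + ((-11)·8 − 18·(-13)) + (18·14 − 1·8) + (1·6 − (-18)·14)| = 948, so the area is 474.
Summing gcd(|Δx|,|Δy|) over the edges gives the boundary count: gcd(7,19) + gcd(29,21) + gcd(17,6) + gcd(19,8) = 1+1+1+1 = 4.
By Pick's theorem I = A − B/2 + 1 = 474 − 4/2 + 1 = 473.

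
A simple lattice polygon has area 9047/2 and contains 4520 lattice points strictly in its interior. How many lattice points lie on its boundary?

Pick's theorem gives A = I + B/2 − 1, so B = 2(A − I + 1) = 2(9047/2 − 4520 + 1) = 9.

9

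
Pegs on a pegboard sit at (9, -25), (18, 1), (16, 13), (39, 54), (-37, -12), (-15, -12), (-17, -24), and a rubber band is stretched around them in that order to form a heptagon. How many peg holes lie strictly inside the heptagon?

1798

Using the shoelace formula, 2A = |(9·1 − 18·(-25)) + (18·13 − 16·1) + (16·54 − 39·13) + (39·(-12) − (-37)·54) + ((-37)·(-12) − (-15)·(-12)) + ((-15)·(-24) − (-17)·(-12)) + ((-17)·(-25) − 9·(-24))| = 3625, so the area is 1812.5.
Along each edge there are gcd(|Δx|,|Δy|)+1 lattice points, so counting each shared vertex once the boundary has gcd(9,26) + gcd(2,12) + gcd(23,41) + gcd(76,66) + gcd(22,0) + gcd(2,12) + gcd(26,1) = 1+2+1+2+22+2+1 = 31.
Pick's theorem gives I = A − B/2 + 1 = 1812.5 − 31/2 + 1 = 1798.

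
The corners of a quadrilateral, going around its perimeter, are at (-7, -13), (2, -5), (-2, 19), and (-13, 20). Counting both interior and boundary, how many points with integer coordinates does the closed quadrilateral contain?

308

By the shoelace formula, twice the signed area is |[(-7)·(-5) − 2·(-13)] + [2·19 − (-2)·(-5)] + [(-2)·20 − (-13)·19] + [(-13)·(-13) − (-7)·20]| = 605, so the area is 605/2.
The number of boundary lattice points is Σ gcd(|Δx|,|Δy|) = gcd(9,8) + gcd(4,24) + gcd(11,1) + gcd(6,33) = 1+4+1+3 = 9.
Pick's theorem gives I = A − B/2 + 1 = 605/2 − 9/2 + 1 = 299, so the closed region contains I + B = 299 + 9 = 308 lattice points.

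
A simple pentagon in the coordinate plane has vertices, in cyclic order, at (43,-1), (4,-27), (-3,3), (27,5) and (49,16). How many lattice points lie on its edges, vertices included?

28

Along each edge there are gcd(|Δx|,|Δy|)+1 lattice points, so counting each shared vertex once the boundary has gcd(39,26) + gcd(7,30) + gcd(30,2) + gcd(22,11) + gcd(6,17) = 13+1+2+11+1 = 28.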